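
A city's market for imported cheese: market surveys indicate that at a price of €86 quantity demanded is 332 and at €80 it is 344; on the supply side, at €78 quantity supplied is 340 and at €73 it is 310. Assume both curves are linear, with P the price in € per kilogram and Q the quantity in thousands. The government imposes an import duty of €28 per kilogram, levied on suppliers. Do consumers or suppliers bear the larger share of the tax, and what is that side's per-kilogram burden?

Consumers bear the larger share: €21 per kilogram.

Demand slope: (344 − 332)/(80 − 86) = -2, so Qd = 504 − 2P.
Supply slope: (310 − 340)/(73 − 78) = 6, so Qs = 6P − 128.
Without the tax, 504 − 2P = 6P − 128 gives 8P = 632, so P* = €79 and Q* = 346.
With the tax collected from suppliers, supply shifts: Qs = 6(P − 28) − 128.
New equilibrium: consumers pay €100, suppliers receive €72, Q = 304. (Wedge: Pb − Ps = 28.)
Per-kilogram burden: consumers €21, suppliers €7.
Consumers take the larger share because demand is less price-elastic here (demand slope 2 vs supply slope 6).
The less price-elastic side of the market bears the larger share of a per-unit tax.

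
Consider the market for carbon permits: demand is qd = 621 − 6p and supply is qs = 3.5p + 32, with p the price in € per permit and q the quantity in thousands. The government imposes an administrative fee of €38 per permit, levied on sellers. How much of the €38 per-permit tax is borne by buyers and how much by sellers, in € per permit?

Buyers bear €14 per permit; sellers bear €24 per permit.

Before the tax: set 621 − 6p = 3.5p + 32 → p* = €62, q* = 249.
With the tax collected from sellers, supply shifts: qs = 3.5(p − 38) + 32.
Solving gives q = 165 with buyers paying €76 and sellers receiving €38 (the €38 wedge).
Burden on buyers: €14; on sellers: €24. (They sum to €38.)
The less price-elastic side of the market bears the larger share of a per-unit tax.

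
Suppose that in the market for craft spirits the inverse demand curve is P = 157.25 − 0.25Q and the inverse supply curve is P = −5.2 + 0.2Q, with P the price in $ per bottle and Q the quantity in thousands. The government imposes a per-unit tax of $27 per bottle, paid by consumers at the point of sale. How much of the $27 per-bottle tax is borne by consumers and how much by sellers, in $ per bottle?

Consumers bear $15 per bottle; sellers bear $12 per bottle.

Inverting to Q(P) form: Qd = 629 − 4P; Qs = 5P + 26.
Before the tax: set 629 − 4P = 5P + 26 → P* = $67, Q* = 361.
With the tax collected from consumers, demand (in seller-price terms) shifts: Qd = 629 − 4(P + 27).
New equilibrium: consumers pay $82, sellers receive $55, Q = 301. (Wedge: Pb − Ps = 27.)
Burden on consumers: $15; on sellers: $12. (They sum to $27.)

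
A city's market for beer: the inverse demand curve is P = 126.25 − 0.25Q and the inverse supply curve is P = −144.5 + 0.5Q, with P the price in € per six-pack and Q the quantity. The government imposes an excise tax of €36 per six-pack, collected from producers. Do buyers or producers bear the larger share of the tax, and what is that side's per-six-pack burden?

Rewrite in direct form: Qd = 505 − 4P and Qs = 2P + 289.
Without the tax, 505 − 4P = 2P + 289 gives 6P = 216, so P* = €36 and Q* = 361.
With the tax collected from producers, supply shifts: Qs = 2(P − 36) + 289.
New equilibrium: buyers pay €48, producers receive €12, Q = 313. (Wedge: Pb − Ps = 36.)
Per-six-pack burden: buyers €12, producers €24.
Producers take the larger share because supply is less price-elastic here (demand slope 4 vs supply slope 2).
The less price-elastic side of the market bears the larger share of a per-unit tax.

Producers bear the larger share: €24 per six-pack.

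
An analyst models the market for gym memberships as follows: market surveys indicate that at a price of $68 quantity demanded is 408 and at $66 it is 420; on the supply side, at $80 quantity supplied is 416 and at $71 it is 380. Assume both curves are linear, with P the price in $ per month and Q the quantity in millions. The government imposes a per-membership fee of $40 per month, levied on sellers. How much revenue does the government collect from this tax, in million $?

Tax revenue = $11520 million.

Demand slope: (420 − 408)/(66 − 68) = -6, so Qd = 816 − 6P.
Supply slope: (380 − 416)/(71 − 80) = 4, so Qs = 4P + 96.
Before the tax: set 816 − 6P = 4P + 96 → P* = $72, Q* = 384.
With the tax collected from sellers, supply shifts: Qs = 4(P − 40) + 96.
Solving gives Q = 288 with buyers paying $88 and sellers receiving $48 (the $40 wedge).
Revenue = t · Q = 40 · 288 = $11520.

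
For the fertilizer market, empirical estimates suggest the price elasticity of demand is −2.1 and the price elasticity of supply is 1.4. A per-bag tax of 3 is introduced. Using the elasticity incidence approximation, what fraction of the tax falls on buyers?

Buyers' share ≈ 0.4.

Incidence ratio: buyers' share ≈ εs / (εs + |εd|) = 1.4 / (1.4 + 2.1) = 0.4.
Supply is the less elastic side, so buyers bear the smaller share.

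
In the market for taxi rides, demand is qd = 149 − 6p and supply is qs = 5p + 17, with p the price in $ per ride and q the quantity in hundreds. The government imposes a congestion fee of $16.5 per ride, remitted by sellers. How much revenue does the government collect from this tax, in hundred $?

Without the tax, 149 − 6p = 5p + 17 gives 11p = 132, so p* = $12 and q* = 77.
With the tax collected from sellers, supply shifts: qs = 5(p − 16.5) + 17.
New equilibrium: buyers pay $19.5, sellers receive $3, q = 32. (Wedge: pb − ps = 16.5.)
Revenue = t · Q = 16.5 · 32 = $528.

Tax revenue = $528 hundred.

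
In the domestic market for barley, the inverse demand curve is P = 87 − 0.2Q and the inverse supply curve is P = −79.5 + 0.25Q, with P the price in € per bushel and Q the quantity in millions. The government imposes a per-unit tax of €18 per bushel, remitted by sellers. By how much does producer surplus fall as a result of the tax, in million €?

Producer surplus falls by €3500 million.

Inverting to Q(P) form: Qd = 435 − 5P; Qs = 4P + 318.
Without the tax, 435 − 5P = 4P + 318 gives 9P = 117, so P* = €13 and Q* = 370.
With the tax collected from sellers, supply shifts: Qs = 4(P − 18) + 318.
New equilibrium: consumers pay €21, sellers receive €3, Q = 330. (Wedge: Pb − Ps = 18.)
ΔPS is the trapezoid between Q = 330 and Q = 370 of height €10: ½ · (370 + 330) · 10 = €3500.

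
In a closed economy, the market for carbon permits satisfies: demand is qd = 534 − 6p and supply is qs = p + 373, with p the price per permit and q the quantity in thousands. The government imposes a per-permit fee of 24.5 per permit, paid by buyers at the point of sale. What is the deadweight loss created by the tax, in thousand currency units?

Deadweight loss = 257.25 thousand.

Before the tax: set 534 − 6p = p + 373 → p* = 23, q* = 396.
With the tax collected from buyers, demand (in seller-price terms) shifts: qd = 534 − 6(p + 24.5).
New equilibrium: buyers pay 26.5, sellers receive 2, q = 375. (Wedge: pb − ps = 24.5.)
Quantity falls by |ΔQ| = |396 − 375| = 21.
DWL = ½ · t · |ΔQ| = ½ · 24.5 · 21 = 257.25.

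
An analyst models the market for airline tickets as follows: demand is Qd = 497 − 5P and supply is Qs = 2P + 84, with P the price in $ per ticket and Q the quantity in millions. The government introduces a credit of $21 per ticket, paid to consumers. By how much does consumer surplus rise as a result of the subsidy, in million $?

Consumer surplus rises by $1302 million.

Before the subsidy: set 497 − 5P = 2P + 84 → P* = $59, Q* = 202.
With a per-unit subsidy paid to consumers, each effectively pays P − 21, so demand becomes Qd = 497 − 5(P − 21).
New equilibrium: consumers pay $53, producers receive $74, Q = 232. (Wedge: Pb − Ps = −21.)
ΔCS is the trapezoid between Q = 232 and Q = 202 of height $6: ½ · (202 + 232) · 6 = $1302.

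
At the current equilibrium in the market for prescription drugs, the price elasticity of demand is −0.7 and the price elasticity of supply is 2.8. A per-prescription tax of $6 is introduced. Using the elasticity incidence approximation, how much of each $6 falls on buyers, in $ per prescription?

Buyers bear ≈ $4.8 per prescription.

Incidence ratio: buyers' share ≈ εs / (εs + |εd|) = 2.8 / (2.8 + 0.7) = 0.8.
So buyers bear ≈ 0.8 × $6 = $4.8; sellers bear $1.2.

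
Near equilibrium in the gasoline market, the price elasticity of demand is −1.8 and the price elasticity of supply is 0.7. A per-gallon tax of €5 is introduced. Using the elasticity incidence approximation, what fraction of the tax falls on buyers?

Incidence ratio: buyers' share ≈ εs / (εs + |εd|) = 0.7 / (0.7 + 1.8) = 0.28.
Supply is the less elastic side, so buyers bear the smaller share.

Buyers' share ≈ 0.28.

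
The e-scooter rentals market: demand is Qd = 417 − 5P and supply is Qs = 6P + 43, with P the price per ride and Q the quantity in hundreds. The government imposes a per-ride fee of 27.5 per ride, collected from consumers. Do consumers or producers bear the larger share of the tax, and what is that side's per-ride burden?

Consumers bear the larger share: 15 per ride.

Without the tax, 417 − 5P = 6P + 43 gives 11P = 374, so P* = 34 and Q* = 247.
With the tax collected from consumers, demand (in seller-price terms) shifts: Qd = 417 − 5(P + 27.5).
Solving gives Q = 172 with consumers paying 49 and producers receiving 21.5 (the 27.5 wedge).
Per-ride burden: consumers 15, producers 12.5.
Consumers take the larger share because demand is less price-elastic here (demand slope 5 vs supply slope 6).
The less price-elastic side of the market bears the larger share of a per-unit tax.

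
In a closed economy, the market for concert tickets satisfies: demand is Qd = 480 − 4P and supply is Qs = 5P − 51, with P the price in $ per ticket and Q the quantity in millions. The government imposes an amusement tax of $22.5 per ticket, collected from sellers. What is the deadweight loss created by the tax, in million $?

Before the tax: set 480 − 4P = 5P − 51 → P* = $59, Q* = 244.
With the tax collected from sellers, supply shifts: Qs = 5(P − 22.5) − 51.
Solving gives Q = 194 with consumers paying $71.5 and sellers receiving $49 (the $22.5 wedge).
Quantity falls by |ΔQ| = |244 − 194| = 50.
DWL = ½ · t · |ΔQ| = ½ · 22.5 · 50 = $562.5.

Deadweight loss = $562.5 million.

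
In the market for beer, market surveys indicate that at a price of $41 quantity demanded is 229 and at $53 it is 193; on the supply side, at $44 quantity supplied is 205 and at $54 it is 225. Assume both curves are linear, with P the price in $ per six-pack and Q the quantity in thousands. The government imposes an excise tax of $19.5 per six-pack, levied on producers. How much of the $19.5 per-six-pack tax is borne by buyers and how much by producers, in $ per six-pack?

Buyers bear $7.8 per six-pack; producers bear $11.7 per six-pack.

Demand slope: (193 − 229)/(53 − 41) = -3, so Qd = 352 − 3P.
Supply slope: (225 − 205)/(54 − 44) = 2, so Qs = 2P + 117.
Before the tax: set 352 − 3P = 2P + 117 → P* = $47, Q* = 211.
With the tax collected from producers, supply shifts: Qs = 2(P − 19.5) + 117.
New equilibrium: buyers pay $54.8, producers receive $35.3, Q = 187.6. (Wedge: Pb − Ps = 19.5.)
Burden on buyers: $7.8; on producers: $11.7. (They sum to $19.5.)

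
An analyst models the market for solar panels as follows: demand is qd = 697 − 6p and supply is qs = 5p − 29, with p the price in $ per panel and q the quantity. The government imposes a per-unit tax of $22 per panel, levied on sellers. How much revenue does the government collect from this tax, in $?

Before the tax: set 697 − 6p = 5p − 29 → p* = $66, q* = 301.
With the tax collected from sellers, supply shifts: qs = 5(p − 22) − 29.
New equilibrium: consumers pay $76, sellers receive $54, q = 241. (Wedge: pb − ps = 22.)
Revenue = t · Q = 22 · 241 = $5302.

Tax revenue = $5302.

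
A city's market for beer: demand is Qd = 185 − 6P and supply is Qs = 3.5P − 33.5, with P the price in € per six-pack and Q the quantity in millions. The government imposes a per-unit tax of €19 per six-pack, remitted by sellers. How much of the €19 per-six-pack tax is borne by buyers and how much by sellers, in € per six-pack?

Before the tax: set 185 − 6P = 3.5P − 33.5 → P* = €23, Q* = 47.
With the tax collected from sellers, supply shifts: Qs = 3.5(P − 19) − 33.5.
Solving gives Q = 5 with buyers paying €30 and sellers receiving €11 (the €19 wedge).
Burden on buyers: €7; on sellers: €12. (They sum to €19.)
The less price-elastic side of the market bears the larger share of a per-unit tax.

Buyers bear €7 per six-pack; sellers bear €12 per six-pack.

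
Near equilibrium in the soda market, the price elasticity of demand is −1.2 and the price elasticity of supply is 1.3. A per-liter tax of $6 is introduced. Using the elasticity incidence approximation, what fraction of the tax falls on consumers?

Incidence ratio: consumers' share ≈ εs / (εs + |εd|) = 1.3 / (1.3 + 1.2) = 0.52.
Supply is the more elastic side, so consumers bear the larger share.

Consumers' share ≈ 0.52.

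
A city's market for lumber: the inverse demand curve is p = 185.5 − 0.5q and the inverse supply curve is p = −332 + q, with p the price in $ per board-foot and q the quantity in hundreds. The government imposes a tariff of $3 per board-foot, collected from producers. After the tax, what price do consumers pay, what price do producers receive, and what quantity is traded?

Rewrite in direct form: qd = 371 − 2p and qs = p + 332.
Before the tax: set 371 − 2p = p + 332 → p* = $13, q* = 345.
With the tax collected from producers, supply shifts: qs = (p − 3) + 332.
Solving gives q = 343 with consumers paying $14 and producers receiving $11 (the $3 wedge).
The less price-elastic side of the market bears the larger share of a per-unit tax.

Consumers pay $14; producers receive $11; quantity = 343.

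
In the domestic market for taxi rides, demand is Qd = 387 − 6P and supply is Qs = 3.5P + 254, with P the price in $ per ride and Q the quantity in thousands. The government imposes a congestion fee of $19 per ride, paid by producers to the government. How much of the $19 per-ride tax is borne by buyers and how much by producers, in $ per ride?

Without the tax, 387 − 6P = 3.5P + 254 gives 9.5P = 133, so P* = $14 and Q* = 303.
With the tax collected from producers, supply shifts: Qs = 3.5(P − 19) + 254.
Solving gives Q = 261 with buyers paying $21 and producers receiving $2 (the $19 wedge).
Burden on buyers: $7; on producers: $12. (They sum to $19.)

Buyers bear $7 per ride; producers bear $12 per ride.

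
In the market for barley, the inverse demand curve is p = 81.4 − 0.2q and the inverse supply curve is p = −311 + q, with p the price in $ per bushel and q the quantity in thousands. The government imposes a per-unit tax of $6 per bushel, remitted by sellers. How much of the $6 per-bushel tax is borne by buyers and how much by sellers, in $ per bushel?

Buyers bear $1 per bushel; sellers bear $5 per bushel.

Rewrite in direct form: qd = 407 − 5p and qs = p + 311.
Before the tax: set 407 − 5p = p + 311 → p* = $16, q* = 327.
With the tax collected from sellers, supply shifts: qs = (p − 6) + 311.
Solving gives q = 322 with buyers paying $17 and sellers receiving $11 (the $6 wedge).
Burden on buyers: $1; on sellers: $5. (They sum to $6.)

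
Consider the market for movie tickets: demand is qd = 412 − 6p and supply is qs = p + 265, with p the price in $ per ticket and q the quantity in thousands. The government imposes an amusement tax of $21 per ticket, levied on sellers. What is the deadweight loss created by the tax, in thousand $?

Deadweight loss = $189 thousand.

Before the tax: set 412 − 6p = p + 265 → p* = $21, q* = 286.
With the tax collected from sellers, supply shifts: qs = (p − 21) + 265.
New equilibrium: buyers pay $24, sellers receive $3, q = 268. (Wedge: pb − ps = 21.)
Quantity falls by |ΔQ| = |286 − 268| = 18.
DWL = ½ · t · |ΔQ| = ½ · 21 · 18 = $189.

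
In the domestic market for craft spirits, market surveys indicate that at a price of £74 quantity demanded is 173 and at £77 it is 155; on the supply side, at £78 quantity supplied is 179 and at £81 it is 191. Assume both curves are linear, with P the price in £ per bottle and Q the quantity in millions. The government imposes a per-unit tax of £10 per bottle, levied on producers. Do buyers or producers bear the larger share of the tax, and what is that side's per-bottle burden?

Demand slope: (155 − 173)/(77 − 74) = -6, so Qd = 617 − 6P.
Supply slope: (191 − 179)/(81 − 78) = 4, so Qs = 4P − 133.
Without the tax, 617 − 6P = 4P − 133 gives 10P = 750, so P* = £75 and Q* = 167.
With the tax collected from producers, supply shifts: Qs = 4(P − 10) − 133.
Solving gives Q = 143 with buyers paying £79 and producers receiving £69 (the £10 wedge).
Per-bottle burden: buyers £4, producers £6.
Producers take the larger share because supply is less price-elastic here (demand slope 6 vs supply slope 4).

Producers bear the larger share: £6 per bottle.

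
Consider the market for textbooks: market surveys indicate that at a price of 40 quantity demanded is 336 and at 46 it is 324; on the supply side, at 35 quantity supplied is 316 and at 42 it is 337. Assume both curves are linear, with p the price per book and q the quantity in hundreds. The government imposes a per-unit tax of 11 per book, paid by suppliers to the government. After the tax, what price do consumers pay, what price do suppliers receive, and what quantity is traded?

Consumers pay 47.6; suppliers receive 36.6; quantity = 320.8.

Demand slope: (324 − 336)/(46 − 40) = -2, so qd = 416 − 2p.
Supply slope: (337 − 316)/(42 − 35) = 3, so qs = 3p + 211.
Without the tax, 416 − 2p = 3p + 211 gives 5p = 205, so p* = 41 and q* = 334.
With the tax collected from suppliers, supply shifts: qs = 3(p − 11) + 211.
New equilibrium: consumers pay 47.6, suppliers receive 36.6, q = 320.8. (Wedge: pb − ps = 11.)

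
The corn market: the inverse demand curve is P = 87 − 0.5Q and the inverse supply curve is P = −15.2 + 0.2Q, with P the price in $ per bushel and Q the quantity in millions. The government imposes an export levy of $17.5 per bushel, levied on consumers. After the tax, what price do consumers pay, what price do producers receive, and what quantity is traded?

Rewrite in direct form: Qd = 174 − 2P and Qs = 5P + 76.
Before the tax: set 174 − 2P = 5P + 76 → P* = $14, Q* = 146.
With the tax collected from consumers, demand (in seller-price terms) shifts: Qd = 174 − 2(P + 17.5).
Solving gives Q = 121 with consumers paying $26.5 and producers receiving $9 (the $17.5 wedge).
The less price-elastic side of the market bears the larger share of a per-unit tax.

Consumers pay $26.5; producers receive $9; quantity = 121.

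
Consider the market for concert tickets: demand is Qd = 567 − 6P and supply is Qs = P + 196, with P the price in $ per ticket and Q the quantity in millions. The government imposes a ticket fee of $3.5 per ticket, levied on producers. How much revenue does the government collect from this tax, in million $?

Without the tax, 567 − 6P = P + 196 gives 7P = 371, so P* = $53 and Q* = 249.
With the tax collected from producers, supply shifts: Qs = (P − 3.5) + 196.
Solving gives Q = 246 with buyers paying $53.5 and producers receiving $50 (the $3.5 wedge).
Revenue = t · Q = 3.5 · 246 = $861.

Tax revenue = $861 million.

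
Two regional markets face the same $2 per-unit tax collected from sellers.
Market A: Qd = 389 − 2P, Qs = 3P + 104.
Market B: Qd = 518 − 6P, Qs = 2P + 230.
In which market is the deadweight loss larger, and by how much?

Market A: pre-tax P* = $57, Q* = 275; post-tax Q = 272.6; deadweight loss = $2.4.
Market B: pre-tax P* = $36, Q* = 302; post-tax Q = 299; deadweight loss = $3.
Difference: $2.4 vs $3 → market B is larger by $0.6.

Market B, by $0.6.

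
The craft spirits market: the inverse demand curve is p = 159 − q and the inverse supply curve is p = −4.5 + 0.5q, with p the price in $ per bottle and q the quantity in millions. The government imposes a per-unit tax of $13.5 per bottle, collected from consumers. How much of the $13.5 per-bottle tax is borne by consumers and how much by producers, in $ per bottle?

Inverting to q(p) form: qd = 159 − p; qs = 2p + 9.
Before the tax: set 159 − p = 2p + 9 → p* = $50, q* = 109.
With the tax collected from consumers, demand (in seller-price terms) shifts: qd = 159 − (p + 13.5).
Solving gives q = 100 with consumers paying $59 and producers receiving $45.5 (the $13.5 wedge).
Burden on consumers: $9; on producers: $4.5. (They sum to $13.5.)

Consumers bear $9 per bottle; producers bear $4.5 per bottle.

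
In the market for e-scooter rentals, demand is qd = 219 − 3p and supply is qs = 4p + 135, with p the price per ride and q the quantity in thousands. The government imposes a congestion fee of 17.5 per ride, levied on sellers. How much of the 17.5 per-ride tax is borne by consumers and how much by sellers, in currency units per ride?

Without the tax, 219 − 3p = 4p + 135 gives 7p = 84, so p* = 12 and q* = 183.
With the tax collected from sellers, supply shifts: qs = 4(p − 17.5) + 135.
New equilibrium: consumers pay 22, sellers receive 4.5, q = 153. (Wedge: pb − ps = 17.5.)
Burden on consumers: 10; on sellers: 7.5. (They sum to 17.5.)
The less price-elastic side of the market bears the larger share of a per-unit tax.

Consumers bear 10 per ride; sellers bear 7.5 per ride.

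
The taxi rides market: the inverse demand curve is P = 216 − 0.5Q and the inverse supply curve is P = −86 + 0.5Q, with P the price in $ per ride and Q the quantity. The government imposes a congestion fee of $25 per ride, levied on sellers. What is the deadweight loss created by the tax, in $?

Inverting to Q(P) form: Qd = 432 − 2P; Qs = 2P + 172.
Without the tax, 432 − 2P = 2P + 172 gives 4P = 260, so P* = $65 and Q* = 302.
With the tax collected from sellers, supply shifts: Qs = 2(P − 25) + 172.
Solving gives Q = 277 with buyers paying $77.5 and sellers receiving $52.5 (the $25 wedge).
Quantity falls by |ΔQ| = |302 − 277| = 25.
DWL = ½ · t · |ΔQ| = ½ · 25 · 25 = $312.5.

Deadweight loss = $312.5.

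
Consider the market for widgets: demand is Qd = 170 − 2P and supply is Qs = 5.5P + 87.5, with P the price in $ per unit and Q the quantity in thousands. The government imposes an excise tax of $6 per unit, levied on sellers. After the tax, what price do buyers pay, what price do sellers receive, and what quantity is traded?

Without the tax, 170 − 2P = 5.5P + 87.5 gives 7.5P = 82.5, so P* = $11 and Q* = 148.
With the tax collected from sellers, supply shifts: Qs = 5.5(P − 6) + 87.5.
Solving gives Q = 139.2 with buyers paying $15.4 and sellers receiving $9.4 (the $6 wedge).

Buyers pay $15.4; sellers receive $9.4; quantity = 139.2.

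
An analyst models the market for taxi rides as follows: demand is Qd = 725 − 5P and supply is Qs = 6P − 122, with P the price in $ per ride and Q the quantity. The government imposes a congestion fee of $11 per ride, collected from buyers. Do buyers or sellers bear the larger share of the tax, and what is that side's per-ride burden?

Buyers bear the larger share: $6 per ride.

Without the tax, 725 − 5P = 6P − 122 gives 11P = 847, so P* = $77 and Q* = 340.
With the tax collected from buyers, demand (in seller-price terms) shifts: Qd = 725 − 5(P + 11).
Solving gives Q = 310 with buyers paying $83 and sellers receiving $72 (the $11 wedge).
Per-ride burden: buyers $6, sellers $5.
Buyers take the larger share because demand is less price-elastic here (demand slope 5 vs supply slope 6).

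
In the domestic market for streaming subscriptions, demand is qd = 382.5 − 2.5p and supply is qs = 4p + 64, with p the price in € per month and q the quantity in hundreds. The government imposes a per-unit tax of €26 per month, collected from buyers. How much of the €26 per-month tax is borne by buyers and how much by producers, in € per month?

Buyers bear €16 per month; producers bear €10 per month.

Before the tax: set 382.5 − 2.5p = 4p + 64 → p* = €49, q* = 260.
With the tax collected from buyers, demand (in seller-price terms) shifts: qd = 382.5 − 2.5(p + 26).
Solving gives q = 220 with buyers paying €65 and producers receiving €39 (the €26 wedge).
Burden on buyers: €16; on producers: €10. (They sum to €26.)
The less price-elastic side of the market bears the larger share of a per-unit tax.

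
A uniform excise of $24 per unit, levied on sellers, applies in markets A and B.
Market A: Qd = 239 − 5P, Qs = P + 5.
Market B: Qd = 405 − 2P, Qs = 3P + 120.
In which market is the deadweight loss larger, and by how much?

Market B, by $105.6.

Market A: pre-tax P* = $39, Q* = 44; post-tax Q = 24; deadweight loss = $240.
Market B: pre-tax P* = $57, Q* = 291; post-tax Q = 262.2; deadweight loss = $345.6.
Difference: $240 vs $345.6 → market B is larger by $105.6.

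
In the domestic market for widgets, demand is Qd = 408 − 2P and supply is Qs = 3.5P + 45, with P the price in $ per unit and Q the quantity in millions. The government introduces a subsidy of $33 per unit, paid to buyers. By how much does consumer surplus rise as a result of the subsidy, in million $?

Before the subsidy: set 408 − 2P = 3.5P + 45 → P* = $66, Q* = 276.
With a per-unit subsidy paid to buyers, each effectively pays P − 33, so demand becomes Qd = 408 − 2(P − 33).
New equilibrium: buyers pay $45, suppliers receive $78, Q = 318. (Wedge: Pb − Ps = −33.)
ΔCS is the trapezoid between Q = 318 and Q = 276 of height $21: ½ · (276 + 318) · 21 = $6237.

Consumer surplus rises by $6237 million.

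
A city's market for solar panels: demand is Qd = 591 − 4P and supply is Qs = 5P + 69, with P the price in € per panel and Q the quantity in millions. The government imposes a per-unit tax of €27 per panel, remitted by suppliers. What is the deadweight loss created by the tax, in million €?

Before the tax: set 591 − 4P = 5P + 69 → P* = €58, Q* = 359.
With the tax collected from suppliers, supply shifts: Qs = 5(P − 27) + 69.
New equilibrium: consumers pay €73, suppliers receive €46, Q = 299. (Wedge: Pb − Ps = 27.)
Quantity falls by |ΔQ| = |359 − 299| = 60.
DWL = ½ · t · |ΔQ| = ½ · 27 · 60 = €810.

Deadweight loss = €810 million.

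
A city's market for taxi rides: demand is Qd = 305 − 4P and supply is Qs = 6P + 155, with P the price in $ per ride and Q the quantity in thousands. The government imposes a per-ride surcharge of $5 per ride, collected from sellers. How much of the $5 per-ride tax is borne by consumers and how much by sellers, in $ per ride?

Before the tax: set 305 − 4P = 6P + 155 → P* = $15, Q* = 245.
With the tax collected from sellers, supply shifts: Qs = 6(P − 5) + 155.
New equilibrium: consumers pay $18, sellers receive $13, Q = 233. (Wedge: Pb − Ps = 5.)
Burden on consumers: $3; on sellers: $2. (They sum to $5.)

Consumers bear $3 per ride; sellers bear $2 per ride.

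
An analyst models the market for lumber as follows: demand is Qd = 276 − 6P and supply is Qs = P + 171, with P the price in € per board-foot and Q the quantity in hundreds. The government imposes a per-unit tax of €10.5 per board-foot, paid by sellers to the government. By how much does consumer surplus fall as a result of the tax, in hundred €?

Consumer surplus falls by €272.25 hundred.

Without the tax, 276 − 6P = P + 171 gives 7P = 105, so P* = €15 and Q* = 186.
With the tax collected from sellers, supply shifts: Qs = (P − 10.5) + 171.
New equilibrium: buyers pay €16.5, sellers receive €6, Q = 177. (Wedge: Pb − Ps = 10.5.)
ΔCS is the trapezoid between Q = 177 and Q = 186 of height €1.5: ½ · (186 + 177) · 1.5 = €272.25.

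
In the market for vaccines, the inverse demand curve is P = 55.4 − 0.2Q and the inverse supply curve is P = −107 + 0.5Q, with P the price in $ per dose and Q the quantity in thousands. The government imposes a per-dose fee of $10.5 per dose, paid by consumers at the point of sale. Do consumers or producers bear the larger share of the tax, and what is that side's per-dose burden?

Inverting to Q(P) form: Qd = 277 − 5P; Qs = 2P + 214.
Without the tax, 277 − 5P = 2P + 214 gives 7P = 63, so P* = $9 and Q* = 232.
With the tax collected from consumers, demand (in seller-price terms) shifts: Qd = 277 − 5(P + 10.5).
New equilibrium: consumers pay $12, producers receive $1.5, Q = 217. (Wedge: Pb − Ps = 10.5.)
Per-dose burden: consumers $3, producers $7.5.
Producers take the larger share because supply is less price-elastic here (demand slope 5 vs supply slope 2).
The less price-elastic side of the market bears the larger share of a per-unit tax.

Producers bear the larger share: $7.5 per dose.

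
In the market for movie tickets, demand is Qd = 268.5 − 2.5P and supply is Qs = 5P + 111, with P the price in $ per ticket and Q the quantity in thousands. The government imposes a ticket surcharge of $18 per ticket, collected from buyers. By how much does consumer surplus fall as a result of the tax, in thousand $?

Before the tax: set 268.5 − 2.5P = 5P + 111 → P* = $21, Q* = 216.
With the tax collected from buyers, demand (in seller-price terms) shifts: Qd = 268.5 − 2.5(P + 18).
Solving gives Q = 186 with buyers paying $33 and sellers receiving $15 (the $18 wedge).
ΔCS is the trapezoid between Q = 186 and Q = 216 of height $12: ½ · (216 + 186) · 12 = $2412.

Consumer surplus falls by $2412 thousand.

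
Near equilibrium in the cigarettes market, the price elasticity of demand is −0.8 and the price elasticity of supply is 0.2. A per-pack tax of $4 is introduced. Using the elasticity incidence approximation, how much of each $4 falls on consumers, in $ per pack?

Consumers bear ≈ $0.8 per pack.

Incidence ratio: consumers' share ≈ εs / (εs + |εd|) = 0.2 / (0.2 + 0.8) = 0.2.
So consumers bear ≈ 0.2 × $4 = $0.8; suppliers bear $3.2.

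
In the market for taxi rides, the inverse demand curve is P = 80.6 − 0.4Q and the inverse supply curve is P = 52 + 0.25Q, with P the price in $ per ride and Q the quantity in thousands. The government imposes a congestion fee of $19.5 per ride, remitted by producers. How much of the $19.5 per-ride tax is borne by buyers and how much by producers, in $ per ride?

Buyers bear $12 per ride; producers bear $7.5 per ride.

Inverting to Q(P) form: Qd = 201.5 − 2.5P; Qs = 4P − 208.
Before the tax: set 201.5 − 2.5P = 4P − 208 → P* = $63, Q* = 44.
With the tax collected from producers, supply shifts: Qs = 4(P − 19.5) − 208.
Solving gives Q = 14 with buyers paying $75 and producers receiving $55.5 (the $19.5 wedge).
Burden on buyers: $12; on producers: $7.5. (They sum to $19.5.)
The less price-elastic side of the market bears the larger share of a per-unit tax.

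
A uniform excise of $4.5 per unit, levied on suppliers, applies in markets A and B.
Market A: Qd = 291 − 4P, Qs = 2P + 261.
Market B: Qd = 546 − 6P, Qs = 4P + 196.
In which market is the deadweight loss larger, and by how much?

Market B, by $10.8.

Market A: pre-tax P* = $5, Q* = 271; post-tax Q = 265; deadweight loss = $13.5.
Market B: pre-tax P* = $35, Q* = 336; post-tax Q = 325.2; deadweight loss = $24.3.
Difference: $13.5 vs $24.3 → market B is larger by $10.8.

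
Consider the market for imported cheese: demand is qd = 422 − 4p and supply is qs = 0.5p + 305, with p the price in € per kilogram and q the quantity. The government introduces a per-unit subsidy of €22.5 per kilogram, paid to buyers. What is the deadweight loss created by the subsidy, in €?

Deadweight loss = €112.5.

Without the subsidy, 422 − 4p = 0.5p + 305 gives 4.5p = 117, so p* = €26 and q* = 318.
With a per-unit subsidy paid to buyers, each effectively pays p − 22.5, so demand becomes qd = 422 − 4(p − 22.5).
New equilibrium: buyers pay €23.5, producers receive €46, q = 328. (Wedge: pb − ps = −22.5.)
Quantity rises by |ΔQ| = |318 − 328| = 10.
DWL = ½ · t · |ΔQ| = ½ · 22.5 · 10 = €112.5.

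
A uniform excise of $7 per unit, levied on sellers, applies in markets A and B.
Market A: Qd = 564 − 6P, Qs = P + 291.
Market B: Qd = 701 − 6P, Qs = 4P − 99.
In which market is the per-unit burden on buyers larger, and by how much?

Market A: pre-tax P* = $39, Q* = 330; post-tax Q = 324; per-unit burden on buyers = $1.
Market B: pre-tax P* = $80, Q* = 221; post-tax Q = 204.2; per-unit burden on buyers = $2.8.
Difference: $1 vs $2.8 → market B is larger by $1.8.

Market B, by $1.8.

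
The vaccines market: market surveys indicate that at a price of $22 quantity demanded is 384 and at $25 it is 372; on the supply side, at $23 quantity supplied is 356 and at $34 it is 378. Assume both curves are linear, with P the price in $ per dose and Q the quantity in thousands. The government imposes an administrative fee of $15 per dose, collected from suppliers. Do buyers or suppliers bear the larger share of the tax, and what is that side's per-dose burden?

Demand slope: (372 − 384)/(25 − 22) = -4, so Qd = 472 − 4P.
Supply slope: (378 − 356)/(34 − 23) = 2, so Qs = 2P + 310.
Before the tax: set 472 − 4P = 2P + 310 → P* = $27, Q* = 364.
With the tax collected from suppliers, supply shifts: Qs = 2(P − 15) + 310.
Solving gives Q = 344 with buyers paying $32 and suppliers receiving $17 (the $15 wedge).
Per-dose burden: buyers $5, suppliers $10.
Suppliers take the larger share because supply is less price-elastic here (demand slope 4 vs supply slope 2).

Suppliers bear the larger share: $10 per dose.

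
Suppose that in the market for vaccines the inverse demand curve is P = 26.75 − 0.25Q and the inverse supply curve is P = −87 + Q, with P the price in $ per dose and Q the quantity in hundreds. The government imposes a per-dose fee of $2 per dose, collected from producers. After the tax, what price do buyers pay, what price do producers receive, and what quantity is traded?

Rewrite in direct form: Qd = 107 − 4P and Qs = P + 87.
Before the tax: set 107 − 4P = P + 87 → P* = $4, Q* = 91.
With the tax collected from producers, supply shifts: Qs = (P − 2) + 87.
Solving gives Q = 89.4 with buyers paying $4.4 and producers receiving $2.4 (the $2 wedge).
The less price-elastic side of the market bears the larger share of a per-unit tax.

Buyers pay $4.4; producers receive $2.4; quantity = 89.4.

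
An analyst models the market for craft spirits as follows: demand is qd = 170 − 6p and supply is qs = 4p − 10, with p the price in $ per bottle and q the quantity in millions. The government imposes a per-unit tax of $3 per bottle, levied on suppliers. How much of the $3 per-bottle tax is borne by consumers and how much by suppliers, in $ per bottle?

Without the tax, 170 − 6p = 4p − 10 gives 10p = 180, so p* = $18 and q* = 62.
With the tax collected from suppliers, supply shifts: qs = 4(p − 3) − 10.
Solving gives q = 54.8 with consumers paying $19.2 and suppliers receiving $16.2 (the $3 wedge).
Burden on consumers: $1.2; on suppliers: $1.8. (They sum to $3.)

Consumers bear $1.2 per bottle; suppliers bear $1.8 per bottle.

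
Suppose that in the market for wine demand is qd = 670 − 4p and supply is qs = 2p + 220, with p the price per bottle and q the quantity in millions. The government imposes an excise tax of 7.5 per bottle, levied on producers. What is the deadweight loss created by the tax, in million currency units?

Deadweight loss = 37.5 million.

Before the tax: set 670 − 4p = 2p + 220 → p* = 75, q* = 370.
With the tax collected from producers, supply shifts: qs = 2(p − 7.5) + 220.
Solving gives q = 360 with buyers paying 77.5 and producers receiving 70 (the 7.5 wedge).
Quantity falls by |ΔQ| = |370 − 360| = 10.
DWL = ½ · t · |ΔQ| = ½ · 7.5 · 10 = 37.5.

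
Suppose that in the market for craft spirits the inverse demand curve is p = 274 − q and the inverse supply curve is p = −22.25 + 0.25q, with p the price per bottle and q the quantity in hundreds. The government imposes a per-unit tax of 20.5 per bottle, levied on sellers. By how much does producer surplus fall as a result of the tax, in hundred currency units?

Rewrite in direct form: qd = 274 − p and qs = 4p + 89.
Before the tax: set 274 − p = 4p + 89 → p* = 37, q* = 237.
With the tax collected from sellers, supply shifts: qs = 4(p − 20.5) + 89.
New equilibrium: buyers pay 53.4, sellers receive 32.9, q = 220.6. (Wedge: pb − ps = 20.5.)
ΔPS is the trapezoid between Q = 220.6 and Q = 237 of height 4.1: ½ · (237 + 220.6) · 4.1 = 938.08.

Producer surplus falls by 938.08 hundred.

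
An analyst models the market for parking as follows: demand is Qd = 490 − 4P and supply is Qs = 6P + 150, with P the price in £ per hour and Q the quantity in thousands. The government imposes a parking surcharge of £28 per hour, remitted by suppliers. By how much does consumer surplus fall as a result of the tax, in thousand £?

Without the tax, 490 − 4P = 6P + 150 gives 10P = 340, so P* = £34 and Q* = 354.
With the tax collected from suppliers, supply shifts: Qs = 6(P − 28) + 150.
New equilibrium: buyers pay £50.8, suppliers receive £22.8, Q = 286.8. (Wedge: Pb − Ps = 28.)
ΔCS is the trapezoid between Q = 286.8 and Q = 354 of height £16.8: ½ · (354 + 286.8) · 16.8 = £5382.72.

Consumer surplus falls by £5382.72 thousand.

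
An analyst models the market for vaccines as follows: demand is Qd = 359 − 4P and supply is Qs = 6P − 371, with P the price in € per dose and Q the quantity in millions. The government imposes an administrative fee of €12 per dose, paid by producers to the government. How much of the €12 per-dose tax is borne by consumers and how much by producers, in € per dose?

Consumers bear €7.2 per dose; producers bear €4.8 per dose.

Before the tax: set 359 − 4P = 6P − 371 → P* = €73, Q* = 67.
With the tax collected from producers, supply shifts: Qs = 6(P − 12) − 371.
New equilibrium: consumers pay €80.2, producers receive €68.2, Q = 38.2. (Wedge: Pb − Ps = 12.)
Burden on consumers: €7.2; on producers: €4.8. (They sum to €12.)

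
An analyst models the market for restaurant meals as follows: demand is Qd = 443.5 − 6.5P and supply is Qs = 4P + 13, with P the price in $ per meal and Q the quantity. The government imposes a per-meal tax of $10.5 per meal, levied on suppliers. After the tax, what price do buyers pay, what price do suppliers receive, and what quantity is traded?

Before the tax: set 443.5 − 6.5P = 4P + 13 → P* = $41, Q* = 177.
With the tax collected from suppliers, supply shifts: Qs = 4(P − 10.5) + 13.
New equilibrium: buyers pay $45, suppliers receive $34.5, Q = 151. (Wedge: Pb − Ps = 10.5.)
The less price-elastic side of the market bears the larger share of a per-unit tax.

Buyers pay $45; suppliers receive $34.5; quantity = 151.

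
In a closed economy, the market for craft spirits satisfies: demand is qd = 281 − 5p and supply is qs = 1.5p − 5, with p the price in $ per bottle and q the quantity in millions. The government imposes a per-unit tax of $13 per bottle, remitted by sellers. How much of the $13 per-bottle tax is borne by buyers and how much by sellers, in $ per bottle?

Before the tax: set 281 − 5p = 1.5p − 5 → p* = $44, q* = 61.
With the tax collected from sellers, supply shifts: qs = 1.5(p − 13) − 5.
New equilibrium: buyers pay $47, sellers receive $34, q = 46. (Wedge: pb − ps = 13.)
Burden on buyers: $3; on sellers: $10. (They sum to $13.)
The less price-elastic side of the market bears the larger share of a per-unit tax.

Buyers bear $3 per bottle; sellers bear $10 per bottle.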